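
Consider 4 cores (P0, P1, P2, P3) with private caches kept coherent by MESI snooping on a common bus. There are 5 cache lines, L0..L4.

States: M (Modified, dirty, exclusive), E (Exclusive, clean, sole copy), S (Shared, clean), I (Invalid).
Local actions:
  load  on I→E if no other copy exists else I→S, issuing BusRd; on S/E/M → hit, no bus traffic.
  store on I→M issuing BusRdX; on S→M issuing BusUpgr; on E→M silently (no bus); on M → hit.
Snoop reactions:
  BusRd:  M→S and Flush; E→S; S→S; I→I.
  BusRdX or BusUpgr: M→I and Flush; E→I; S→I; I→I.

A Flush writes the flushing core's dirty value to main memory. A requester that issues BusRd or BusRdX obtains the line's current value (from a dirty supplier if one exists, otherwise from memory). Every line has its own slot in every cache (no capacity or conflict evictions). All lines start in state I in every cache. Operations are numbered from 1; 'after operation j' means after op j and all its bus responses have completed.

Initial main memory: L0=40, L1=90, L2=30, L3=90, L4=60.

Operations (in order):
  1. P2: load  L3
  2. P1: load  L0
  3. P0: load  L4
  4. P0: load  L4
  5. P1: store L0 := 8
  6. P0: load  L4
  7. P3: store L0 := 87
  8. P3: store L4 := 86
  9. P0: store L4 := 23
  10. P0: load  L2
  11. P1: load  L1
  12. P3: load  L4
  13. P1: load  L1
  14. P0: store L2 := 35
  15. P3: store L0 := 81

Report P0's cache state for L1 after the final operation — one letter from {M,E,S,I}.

step 1: P2: load  L3  ⟶  IIEI  (L3)  txn=BusRd  M[L3]=90
step 2: P1: load  L0  ⟶  IEII  (L0)  txn=BusRd  M[L0]=40
step 3: P0: load  L4  ⟶  EIII  (L4)  txn=BusRd  M[L4]=60
step 4: P0: load  L4  ⟶  EIII  (L4)  txn=∅  M[L4]=60
step 5: P1: store L0 := 8  ⟶  IMII  (L0)  txn=∅  M[L0]=40
step 6: P0: load  L4  ⟶  EIII  (L4)  txn=∅  M[L4]=60
step 7: P3: store L0 := 87  ⟶  IIIM  (L0)  txn=BusRdX+Flush  M[L0]=8
step 8: P3: store L4 := 86  ⟶  IIIM  (L4)  txn=BusRdX  M[L4]=60
step 9: P0: store L4 := 23  ⟶  MIII  (L4)  txn=BusRdX+Flush  M[L4]=86
step 10: P0: load  L2  ⟶  EIII  (L2)  txn=BusRd  M[L2]=30
step 11: P1: load  L1  ⟶  IEII  (L1)  txn=BusRd  M[L1]=90
step 12: P3: load  L4  ⟶  SIIS  (L4)  txn=BusRd+Flush  M[L4]=23
step 13: P1: load  L1  ⟶  IEII  (L1)  txn=∅  M[L1]=90
step 14: P0: store L2 := 35  ⟶  MIII  (L2)  txn=∅  M[L2]=30
step 15: P3: store L0 := 81  ⟶  IIIM  (L0)  txn=∅  M[L0]=8

state = I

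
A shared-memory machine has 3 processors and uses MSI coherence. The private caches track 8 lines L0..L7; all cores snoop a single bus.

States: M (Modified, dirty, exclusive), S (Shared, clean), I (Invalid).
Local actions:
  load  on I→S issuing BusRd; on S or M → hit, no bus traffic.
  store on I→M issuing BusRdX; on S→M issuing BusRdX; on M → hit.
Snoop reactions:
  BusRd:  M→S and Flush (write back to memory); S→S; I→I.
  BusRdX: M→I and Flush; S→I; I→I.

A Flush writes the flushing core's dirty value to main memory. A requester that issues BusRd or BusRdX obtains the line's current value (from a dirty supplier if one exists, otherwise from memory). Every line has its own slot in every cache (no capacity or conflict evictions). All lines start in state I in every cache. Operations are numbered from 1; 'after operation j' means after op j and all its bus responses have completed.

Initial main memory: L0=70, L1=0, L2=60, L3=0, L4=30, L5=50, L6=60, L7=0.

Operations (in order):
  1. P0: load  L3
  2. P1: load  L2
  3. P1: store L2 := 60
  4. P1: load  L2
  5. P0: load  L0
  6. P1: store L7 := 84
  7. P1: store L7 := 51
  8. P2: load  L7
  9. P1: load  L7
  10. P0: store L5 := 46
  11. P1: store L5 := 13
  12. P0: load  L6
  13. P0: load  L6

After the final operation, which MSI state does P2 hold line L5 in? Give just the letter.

state = I

[1] P0: load  L3 | P0:S(0), P1:I, P2:I | bus: BusRd
[2] P1: load  L2 | P0:I, P1:S(60), P2:I | bus: BusRd
[3] P1: store L2 := 60 | P0:I, P1:M(60), P2:I | bus: BusRdX
[4] P1: load  L2 | P0:I, P1:M(60), P2:I | bus: none
[5] P0: load  L0 | P0:S(70), P1:I, P2:I | bus: BusRd
[6] P1: store L7 := 84 | P0:I, P1:M(84), P2:I | bus: BusRdX
[7] P1: store L7 := 51 | P0:I, P1:M(51), P2:I | bus: none
[8] P2: load  L7 | P0:I, P1:S(51), P2:S(51) | bus: BusRd,Flush
[9] P1: load  L7 | P0:I, P1:S(51), P2:S(51) | bus: none
[10] P0: store L5 := 46 | P0:M(46), P1:I, P2:I | bus: BusRdX
[11] P1: store L5 := 13 | P0:I, P1:M(13), P2:I | bus: BusRdX,Flush
[12] P0: load  L6 | P0:S(60), P1:I, P2:I | bus: BusRd
[13] P0: load  L6 | P0:S(60), P1:I, P2:I | bus: none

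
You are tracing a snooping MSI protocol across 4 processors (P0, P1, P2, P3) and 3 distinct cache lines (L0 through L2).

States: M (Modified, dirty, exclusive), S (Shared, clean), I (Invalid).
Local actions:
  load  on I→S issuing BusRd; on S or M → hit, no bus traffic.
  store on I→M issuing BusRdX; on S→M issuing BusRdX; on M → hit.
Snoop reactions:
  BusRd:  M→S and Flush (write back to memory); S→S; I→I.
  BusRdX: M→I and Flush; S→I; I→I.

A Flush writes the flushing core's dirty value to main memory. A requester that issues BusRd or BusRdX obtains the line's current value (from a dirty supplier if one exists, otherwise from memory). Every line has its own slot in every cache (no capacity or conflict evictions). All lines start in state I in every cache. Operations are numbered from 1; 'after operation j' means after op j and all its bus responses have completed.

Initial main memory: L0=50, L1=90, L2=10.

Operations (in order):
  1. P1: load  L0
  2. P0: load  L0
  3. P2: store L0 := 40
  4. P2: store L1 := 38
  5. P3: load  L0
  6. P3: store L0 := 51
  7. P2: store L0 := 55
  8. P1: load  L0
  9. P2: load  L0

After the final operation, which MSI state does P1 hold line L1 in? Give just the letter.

  op1 P1: load  L0 → I/S/I/I on L0; bus BusRd; mem=50
  op2 P0: load  L0 → S/S/I/I on L0; bus BusRd; mem=50
  op3 P2: store L0 := 40 → I/I/M/I on L0; bus BusRdX; mem=50
  op4 P2: store L1 := 38 → I/I/M/I on L1; bus BusRdX; mem=90
  op5 P3: load  L0 → I/I/S/S on L0; bus BusRd Flush; mem=40
  op6 P3: store L0 := 51 → I/I/I/M on L0; bus BusRdX; mem=40
  op7 P2: store L0 := 55 → I/I/M/I on L0; bus BusRdX Flush; mem=51
  op8 P1: load  L0 → I/S/S/I on L0; bus BusRd Flush; mem=55
  op9 P2: load  L0 → I/S/S/I on L0; bus (none); mem=55

state = I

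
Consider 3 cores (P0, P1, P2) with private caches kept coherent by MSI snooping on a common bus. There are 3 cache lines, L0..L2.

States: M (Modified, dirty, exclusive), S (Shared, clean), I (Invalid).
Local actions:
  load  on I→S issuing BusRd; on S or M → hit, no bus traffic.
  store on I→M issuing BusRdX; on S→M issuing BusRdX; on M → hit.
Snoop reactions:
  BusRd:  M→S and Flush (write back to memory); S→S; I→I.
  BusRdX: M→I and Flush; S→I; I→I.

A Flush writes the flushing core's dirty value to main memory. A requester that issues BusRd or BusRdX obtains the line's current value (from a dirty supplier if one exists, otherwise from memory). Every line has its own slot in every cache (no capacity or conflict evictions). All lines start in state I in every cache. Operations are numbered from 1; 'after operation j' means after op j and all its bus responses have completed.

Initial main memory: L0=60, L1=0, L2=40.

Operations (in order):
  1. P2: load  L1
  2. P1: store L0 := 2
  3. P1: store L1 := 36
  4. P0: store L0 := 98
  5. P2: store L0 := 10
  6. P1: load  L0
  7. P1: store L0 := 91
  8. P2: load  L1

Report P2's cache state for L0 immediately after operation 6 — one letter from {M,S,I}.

state = S

step 1: P2: load  L1  ⟶  IIS  (L1)  txn=BusRd  M[L1]=0
step 2: P1: store L0 := 2  ⟶  IMI  (L0)  txn=BusRdX  M[L0]=60
step 3: P1: store L1 := 36  ⟶  IMI  (L1)  txn=BusRdX  M[L1]=0
step 4: P0: store L0 := 98  ⟶  MII  (L0)  txn=BusRdX+Flush  M[L0]=2
step 5: P2: store L0 := 10  ⟶  IIM  (L0)  txn=BusRdX+Flush  M[L0]=98
step 6: P1: load  L0  ⟶  ISS  (L0)  txn=BusRd+Flush  M[L0]=10
step 7: P1: store L0 := 91  ⟶  IMI  (L0)  txn=BusRdX  M[L0]=10
step 8: P2: load  L1  ⟶  ISS  (L1)  txn=BusRd+Flush  M[L1]=36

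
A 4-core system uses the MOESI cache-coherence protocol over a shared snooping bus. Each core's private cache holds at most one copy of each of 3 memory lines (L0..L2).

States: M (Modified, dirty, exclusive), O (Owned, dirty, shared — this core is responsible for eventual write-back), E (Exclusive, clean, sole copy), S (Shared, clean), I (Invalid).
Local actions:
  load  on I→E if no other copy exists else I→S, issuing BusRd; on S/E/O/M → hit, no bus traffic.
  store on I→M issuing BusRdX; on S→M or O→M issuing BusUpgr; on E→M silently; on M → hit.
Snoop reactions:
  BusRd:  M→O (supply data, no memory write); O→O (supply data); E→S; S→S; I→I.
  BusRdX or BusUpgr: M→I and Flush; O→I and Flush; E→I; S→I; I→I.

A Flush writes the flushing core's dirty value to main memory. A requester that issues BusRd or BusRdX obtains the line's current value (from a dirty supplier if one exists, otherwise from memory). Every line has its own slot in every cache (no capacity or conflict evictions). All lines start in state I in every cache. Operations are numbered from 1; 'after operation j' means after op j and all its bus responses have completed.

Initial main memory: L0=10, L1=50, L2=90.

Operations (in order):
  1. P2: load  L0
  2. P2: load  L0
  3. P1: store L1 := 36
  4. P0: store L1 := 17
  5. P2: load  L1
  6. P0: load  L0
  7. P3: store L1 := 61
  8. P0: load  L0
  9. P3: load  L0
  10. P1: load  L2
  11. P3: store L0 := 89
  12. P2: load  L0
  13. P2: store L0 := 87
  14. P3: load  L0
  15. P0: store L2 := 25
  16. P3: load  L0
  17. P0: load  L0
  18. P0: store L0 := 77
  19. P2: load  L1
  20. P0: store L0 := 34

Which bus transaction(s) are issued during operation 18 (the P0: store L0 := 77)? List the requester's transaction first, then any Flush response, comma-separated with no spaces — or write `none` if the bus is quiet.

bus = BusUpgr,Flush

[1] P2: load  L0 | P0:I, P1:I, P2:E(10), P3:I | bus: BusRd
[2] P2: load  L0 | P0:I, P1:I, P2:E(10), P3:I | bus: none
[3] P1: store L1 := 36 | P0:I, P1:M(36), P2:I, P3:I | bus: BusRdX
[4] P0: store L1 := 17 | P0:M(17), P1:I, P2:I, P3:I | bus: BusRdX,Flush
[5] P2: load  L1 | P0:O(17), P1:I, P2:S(17), P3:I | bus: BusRd
[6] P0: load  L0 | P0:S(10), P1:I, P2:S(10), P3:I | bus: BusRd
[7] P3: store L1 := 61 | P0:I, P1:I, P2:I, P3:M(61) | bus: BusRdX,Flush
[8] P0: load  L0 | P0:S(10), P1:I, P2:S(10), P3:I | bus: none
[9] P3: load  L0 | P0:S(10), P1:I, P2:S(10), P3:S(10) | bus: BusRd
[10] P1: load  L2 | P0:I, P1:E(90), P2:I, P3:I | bus: BusRd
[11] P3: store L0 := 89 | P0:I, P1:I, P2:I, P3:M(89) | bus: BusUpgr
[12] P2: load  L0 | P0:I, P1:I, P2:S(89), P3:O(89) | bus: BusRd
[13] P2: store L0 := 87 | P0:I, P1:I, P2:M(87), P3:I | bus: BusUpgr,Flush
[14] P3: load  L0 | P0:I, P1:I, P2:O(87), P3:S(87) | bus: BusRd
[15] P0: store L2 := 25 | P0:M(25), P1:I, P2:I, P3:I | bus: BusRdX
[16] P3: load  L0 | P0:I, P1:I, P2:O(87), P3:S(87) | bus: none
[17] P0: load  L0 | P0:S(87), P1:I, P2:O(87), P3:S(87) | bus: BusRd
[18] P0: store L0 := 77 | P0:M(77), P1:I, P2:I, P3:I | bus: BusUpgr,Flush
[19] P2: load  L1 | P0:I, P1:I, P2:S(61), P3:O(61) | bus: BusRd
[20] P0: store L0 := 34 | P0:M(34), P1:I, P2:I, P3:I | bus: none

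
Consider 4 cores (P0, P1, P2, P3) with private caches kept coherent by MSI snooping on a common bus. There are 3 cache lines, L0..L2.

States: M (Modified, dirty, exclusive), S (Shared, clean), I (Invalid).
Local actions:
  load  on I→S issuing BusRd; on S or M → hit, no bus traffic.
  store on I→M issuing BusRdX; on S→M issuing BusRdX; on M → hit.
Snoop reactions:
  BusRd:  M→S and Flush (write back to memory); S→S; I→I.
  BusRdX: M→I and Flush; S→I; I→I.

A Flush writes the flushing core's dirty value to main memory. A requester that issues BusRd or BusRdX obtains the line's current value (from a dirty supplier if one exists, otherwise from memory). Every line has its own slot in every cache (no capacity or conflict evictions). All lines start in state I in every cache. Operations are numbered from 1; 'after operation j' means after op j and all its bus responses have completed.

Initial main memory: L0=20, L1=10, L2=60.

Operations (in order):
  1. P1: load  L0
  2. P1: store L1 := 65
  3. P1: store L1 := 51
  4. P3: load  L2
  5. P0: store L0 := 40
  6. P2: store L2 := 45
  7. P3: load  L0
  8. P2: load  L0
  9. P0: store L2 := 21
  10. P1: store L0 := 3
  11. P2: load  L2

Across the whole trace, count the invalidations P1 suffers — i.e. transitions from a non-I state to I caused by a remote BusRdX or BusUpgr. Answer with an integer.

invalidations = 1

  op1 P1: load  L0 → I/S/I/I on L0; bus BusRd; mem=20
  op2 P1: store L1 := 65 → I/M/I/I on L1; bus BusRdX; mem=10
  op3 P1: store L1 := 51 → I/M/I/I on L1; bus (none); mem=10
  op4 P3: load  L2 → I/I/I/S on L2; bus BusRd; mem=60
  op5 P0: store L0 := 40 → M/I/I/I on L0; bus BusRdX; mem=20
  op6 P2: store L2 := 45 → I/I/M/I on L2; bus BusRdX; mem=60
  op7 P3: load  L0 → S/I/I/S on L0; bus BusRd Flush; mem=40
  op8 P2: load  L0 → S/I/S/S on L0; bus BusRd; mem=40
  op9 P0: store L2 := 21 → M/I/I/I on L2; bus BusRdX Flush; mem=45
  op10 P1: store L0 := 3 → I/M/I/I on L0; bus BusRdX; mem=40
  op11 P2: load  L2 → S/I/S/I on L2; bus BusRd Flush; mem=21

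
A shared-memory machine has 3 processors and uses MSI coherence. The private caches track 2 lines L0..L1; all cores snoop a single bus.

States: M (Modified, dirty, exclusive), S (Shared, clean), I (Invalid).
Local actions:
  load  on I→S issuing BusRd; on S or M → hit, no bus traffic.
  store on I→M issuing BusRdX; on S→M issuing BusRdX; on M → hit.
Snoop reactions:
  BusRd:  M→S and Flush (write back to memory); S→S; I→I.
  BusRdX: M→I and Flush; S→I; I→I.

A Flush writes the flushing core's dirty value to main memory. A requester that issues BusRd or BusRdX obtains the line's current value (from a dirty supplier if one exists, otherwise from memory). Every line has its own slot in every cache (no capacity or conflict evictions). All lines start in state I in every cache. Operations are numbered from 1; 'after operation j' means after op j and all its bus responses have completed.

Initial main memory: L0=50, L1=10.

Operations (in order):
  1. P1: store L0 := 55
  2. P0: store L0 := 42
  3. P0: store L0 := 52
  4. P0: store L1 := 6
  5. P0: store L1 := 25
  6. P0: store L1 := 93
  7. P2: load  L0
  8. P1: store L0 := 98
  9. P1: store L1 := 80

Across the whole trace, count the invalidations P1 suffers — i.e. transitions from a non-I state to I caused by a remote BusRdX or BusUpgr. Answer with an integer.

invalidations = 1

step 1: P1: store L0 := 55  ⟶  IMI  (L0)  txn=BusRdX  M[L0]=50
step 2: P0: store L0 := 42  ⟶  MII  (L0)  txn=BusRdX+Flush  M[L0]=55
step 3: P0: store L0 := 52  ⟶  MII  (L0)  txn=∅  M[L0]=55
step 4: P0: store L1 := 6  ⟶  MII  (L1)  txn=BusRdX  M[L1]=10
step 5: P0: store L1 := 25  ⟶  MII  (L1)  txn=∅  M[L1]=10
step 6: P0: store L1 := 93  ⟶  MII  (L1)  txn=∅  M[L1]=10
step 7: P2: load  L0  ⟶  SIS  (L0)  txn=BusRd+Flush  M[L0]=52
step 8: P1: store L0 := 98  ⟶  IMI  (L0)  txn=BusRdX  M[L0]=52
step 9: P1: store L1 := 80  ⟶  IMI  (L1)  txn=BusRdX+Flush  M[L1]=93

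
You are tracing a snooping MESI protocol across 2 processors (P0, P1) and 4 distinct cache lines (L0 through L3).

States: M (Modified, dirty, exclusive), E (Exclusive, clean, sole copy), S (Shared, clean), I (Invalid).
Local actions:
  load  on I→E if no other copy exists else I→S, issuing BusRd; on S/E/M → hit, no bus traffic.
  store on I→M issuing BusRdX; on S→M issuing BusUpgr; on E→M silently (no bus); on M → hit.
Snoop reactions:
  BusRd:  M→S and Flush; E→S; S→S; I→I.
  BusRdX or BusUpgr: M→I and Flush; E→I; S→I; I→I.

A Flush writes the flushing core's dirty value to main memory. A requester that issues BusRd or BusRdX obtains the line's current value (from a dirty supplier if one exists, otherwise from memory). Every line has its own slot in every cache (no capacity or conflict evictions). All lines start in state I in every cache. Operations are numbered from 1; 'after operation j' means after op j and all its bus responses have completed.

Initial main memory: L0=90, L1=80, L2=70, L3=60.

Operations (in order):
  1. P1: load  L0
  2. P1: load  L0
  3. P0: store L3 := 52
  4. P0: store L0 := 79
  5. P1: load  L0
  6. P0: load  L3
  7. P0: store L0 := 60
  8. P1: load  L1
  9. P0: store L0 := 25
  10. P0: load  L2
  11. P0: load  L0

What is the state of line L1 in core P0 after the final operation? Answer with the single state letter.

state = I

[1] P1: load  L0 | P0:I, P1:E(90) | bus: BusRd
[2] P1: load  L0 | P0:I, P1:E(90) | bus: none
[3] P0: store L3 := 52 | P0:M(52), P1:I | bus: BusRdX
[4] P0: store L0 := 79 | P0:M(79), P1:I | bus: BusRdX
[5] P1: load  L0 | P0:S(79), P1:S(79) | bus: BusRd,Flush
[6] P0: load  L3 | P0:M(52), P1:I | bus: none
[7] P0: store L0 := 60 | P0:M(60), P1:I | bus: BusUpgr
[8] P1: load  L1 | P0:I, P1:E(80) | bus: BusRd
[9] P0: store L0 := 25 | P0:M(25), P1:I | bus: none
[10] P0: load  L2 | P0:E(70), P1:I | bus: BusRd
[11] P0: load  L0 | P0:M(25), P1:I | bus: none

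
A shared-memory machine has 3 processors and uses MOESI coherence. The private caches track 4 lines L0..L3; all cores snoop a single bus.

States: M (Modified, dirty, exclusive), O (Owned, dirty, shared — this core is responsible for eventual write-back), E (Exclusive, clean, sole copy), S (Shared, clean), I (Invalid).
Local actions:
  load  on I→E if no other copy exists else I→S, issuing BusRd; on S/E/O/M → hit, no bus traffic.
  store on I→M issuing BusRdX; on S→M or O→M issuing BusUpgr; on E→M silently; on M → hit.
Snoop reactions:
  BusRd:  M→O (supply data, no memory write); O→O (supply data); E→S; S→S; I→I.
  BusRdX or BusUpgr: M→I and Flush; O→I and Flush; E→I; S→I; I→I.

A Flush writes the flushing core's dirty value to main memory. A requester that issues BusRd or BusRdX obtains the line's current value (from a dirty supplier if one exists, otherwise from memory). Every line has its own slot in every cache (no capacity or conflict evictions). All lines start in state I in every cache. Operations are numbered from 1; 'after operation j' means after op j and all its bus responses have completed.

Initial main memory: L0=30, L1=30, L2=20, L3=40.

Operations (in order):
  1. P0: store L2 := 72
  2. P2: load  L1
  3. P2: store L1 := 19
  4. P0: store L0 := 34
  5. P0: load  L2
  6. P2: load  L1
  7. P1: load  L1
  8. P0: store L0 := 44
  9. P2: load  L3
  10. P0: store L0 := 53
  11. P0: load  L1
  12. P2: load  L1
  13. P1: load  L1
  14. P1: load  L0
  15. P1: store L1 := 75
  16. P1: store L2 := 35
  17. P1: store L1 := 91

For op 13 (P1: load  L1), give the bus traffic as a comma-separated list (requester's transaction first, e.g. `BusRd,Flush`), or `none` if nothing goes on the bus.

bus = none

[1] P0: store L2 := 72 | P0:M(72), P1:I, P2:I | bus: BusRdX
[2] P2: load  L1 | P0:I, P1:I, P2:E(30) | bus: BusRd
[3] P2: store L1 := 19 | P0:I, P1:I, P2:M(19) | bus: none
[4] P0: store L0 := 34 | P0:M(34), P1:I, P2:I | bus: BusRdX
[5] P0: load  L2 | P0:M(72), P1:I, P2:I | bus: none
[6] P2: load  L1 | P0:I, P1:I, P2:M(19) | bus: none
[7] P1: load  L1 | P0:I, P1:S(19), P2:O(19) | bus: BusRd
[8] P0: store L0 := 44 | P0:M(44), P1:I, P2:I | bus: none
[9] P2: load  L3 | P0:I, P1:I, P2:E(40) | bus: BusRd
[10] P0: store L0 := 53 | P0:M(53), P1:I, P2:I | bus: none
[11] P0: load  L1 | P0:S(19), P1:S(19), P2:O(19) | bus: BusRd
[12] P2: load  L1 | P0:S(19), P1:S(19), P2:O(19) | bus: none
[13] P1: load  L1 | P0:S(19), P1:S(19), P2:O(19) | bus: none
[14] P1: load  L0 | P0:O(53), P1:S(53), P2:I | bus: BusRd
[15] P1: store L1 := 75 | P0:I, P1:M(75), P2:I | bus: BusUpgr,Flush
[16] P1: store L2 := 35 | P0:I, P1:M(35), P2:I | bus: BusRdX,Flush
[17] P1: store L1 := 91 | P0:I, P1:M(91), P2:I | bus: none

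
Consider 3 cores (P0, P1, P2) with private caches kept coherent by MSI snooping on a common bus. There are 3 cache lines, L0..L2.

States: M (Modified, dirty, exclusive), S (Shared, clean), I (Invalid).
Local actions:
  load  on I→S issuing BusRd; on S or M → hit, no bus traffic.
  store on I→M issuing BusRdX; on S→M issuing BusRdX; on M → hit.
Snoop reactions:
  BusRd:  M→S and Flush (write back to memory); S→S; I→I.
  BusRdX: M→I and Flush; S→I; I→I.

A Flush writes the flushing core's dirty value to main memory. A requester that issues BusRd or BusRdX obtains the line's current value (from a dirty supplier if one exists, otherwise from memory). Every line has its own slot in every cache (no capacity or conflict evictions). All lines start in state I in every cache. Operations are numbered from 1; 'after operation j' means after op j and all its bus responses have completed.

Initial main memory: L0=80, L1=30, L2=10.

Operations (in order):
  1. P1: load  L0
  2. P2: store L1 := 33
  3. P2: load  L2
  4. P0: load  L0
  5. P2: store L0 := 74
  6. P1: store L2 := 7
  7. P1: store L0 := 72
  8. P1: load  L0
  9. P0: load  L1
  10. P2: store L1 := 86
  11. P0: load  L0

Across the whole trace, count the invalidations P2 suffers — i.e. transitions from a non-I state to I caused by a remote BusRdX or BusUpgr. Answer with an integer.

invalidations = 2

[1] P1: load  L0 | P0:I, P1:S(80), P2:I | bus: BusRd
[2] P2: store L1 := 33 | P0:I, P1:I, P2:M(33) | bus: BusRdX
[3] P2: load  L2 | P0:I, P1:I, P2:S(10) | bus: BusRd
[4] P0: load  L0 | P0:S(80), P1:S(80), P2:I | bus: BusRd
[5] P2: store L0 := 74 | P0:I, P1:I, P2:M(74) | bus: BusRdX
[6] P1: store L2 := 7 | P0:I, P1:M(7), P2:I | bus: BusRdX
[7] P1: store L0 := 72 | P0:I, P1:M(72), P2:I | bus: BusRdX,Flush
[8] P1: load  L0 | P0:I, P1:M(72), P2:I | bus: none
[9] P0: load  L1 | P0:S(33), P1:I, P2:S(33) | bus: BusRd,Flush
[10] P2: store L1 := 86 | P0:I, P1:I, P2:M(86) | bus: BusRdX
[11] P0: load  L0 | P0:S(72), P1:S(72), P2:I | bus: BusRd,Flush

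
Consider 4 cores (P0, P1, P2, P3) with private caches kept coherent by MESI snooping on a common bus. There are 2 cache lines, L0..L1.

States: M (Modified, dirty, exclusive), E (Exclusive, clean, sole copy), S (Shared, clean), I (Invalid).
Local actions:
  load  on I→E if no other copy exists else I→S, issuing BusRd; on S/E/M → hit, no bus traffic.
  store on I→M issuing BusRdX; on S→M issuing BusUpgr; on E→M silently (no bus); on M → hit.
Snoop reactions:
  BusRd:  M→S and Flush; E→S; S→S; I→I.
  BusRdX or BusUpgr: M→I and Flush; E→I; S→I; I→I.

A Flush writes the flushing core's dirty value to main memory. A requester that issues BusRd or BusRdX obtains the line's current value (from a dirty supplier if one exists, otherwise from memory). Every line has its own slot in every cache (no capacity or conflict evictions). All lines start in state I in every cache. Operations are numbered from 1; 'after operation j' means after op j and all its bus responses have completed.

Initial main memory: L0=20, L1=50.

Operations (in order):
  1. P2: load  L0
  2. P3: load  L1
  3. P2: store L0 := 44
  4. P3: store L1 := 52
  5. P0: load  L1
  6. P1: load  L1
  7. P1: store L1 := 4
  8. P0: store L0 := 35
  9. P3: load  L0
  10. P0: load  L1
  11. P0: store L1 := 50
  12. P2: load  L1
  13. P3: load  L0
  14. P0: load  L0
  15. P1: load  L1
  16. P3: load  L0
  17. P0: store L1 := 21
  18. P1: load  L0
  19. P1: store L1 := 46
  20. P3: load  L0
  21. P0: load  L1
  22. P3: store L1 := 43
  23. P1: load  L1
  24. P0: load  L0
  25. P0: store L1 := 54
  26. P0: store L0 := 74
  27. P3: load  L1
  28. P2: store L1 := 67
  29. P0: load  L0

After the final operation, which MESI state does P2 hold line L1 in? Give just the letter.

step 1: P2: load  L0  ⟶  IIEI  (L0)  txn=BusRd  M[L0]=20
step 2: P3: load  L1  ⟶  IIIE  (L1)  txn=BusRd  M[L1]=50
step 3: P2: store L0 := 44  ⟶  IIMI  (L0)  txn=∅  M[L0]=20
step 4: P3: store L1 := 52  ⟶  IIIM  (L1)  txn=∅  M[L1]=50
step 5: P0: load  L1  ⟶  SIIS  (L1)  txn=BusRd+Flush  M[L1]=52
step 6: P1: load  L1  ⟶  SSIS  (L1)  txn=BusRd  M[L1]=52
step 7: P1: store L1 := 4  ⟶  IMII  (L1)  txn=BusUpgr  M[L1]=52
step 8: P0: store L0 := 35  ⟶  MIII  (L0)  txn=BusRdX+Flush  M[L0]=44
step 9: P3: load  L0  ⟶  SIIS  (L0)  txn=BusRd+Flush  M[L0]=35
step 10: P0: load  L1  ⟶  SSII  (L1)  txn=BusRd+Flush  M[L1]=4
step 11: P0: store L1 := 50  ⟶  MIII  (L1)  txn=BusUpgr  M[L1]=4
step 12: P2: load  L1  ⟶  SISI  (L1)  txn=BusRd+Flush  M[L1]=50
step 13: P3: load  L0  ⟶  SIIS  (L0)  txn=∅  M[L0]=35
step 14: P0: load  L0  ⟶  SIIS  (L0)  txn=∅  M[L0]=35
step 15: P1: load  L1  ⟶  SSSI  (L1)  txn=BusRd  M[L1]=50
step 16: P3: load  L0  ⟶  SIIS  (L0)  txn=∅  M[L0]=35
step 17: P0: store L1 := 21  ⟶  MIII  (L1)  txn=BusUpgr  M[L1]=50
step 18: P1: load  L0  ⟶  SSIS  (L0)  txn=BusRd  M[L0]=35
step 19: P1: store L1 := 46  ⟶  IMII  (L1)  txn=BusRdX+Flush  M[L1]=21
step 20: P3: load  L0  ⟶  SSIS  (L0)  txn=∅  M[L0]=35
step 21: P0: load  L1  ⟶  SSII  (L1)  txn=BusRd+Flush  M[L1]=46
step 22: P3: store L1 := 43  ⟶  IIIM  (L1)  txn=BusRdX  M[L1]=46
step 23: P1: load  L1  ⟶  ISIS  (L1)  txn=BusRd+Flush  M[L1]=43
step 24: P0: load  L0  ⟶  SSIS  (L0)  txn=∅  M[L0]=35
step 25: P0: store L1 := 54  ⟶  MIII  (L1)  txn=BusRdX  M[L1]=43
step 26: P0: store L0 := 74  ⟶  MIII  (L0)  txn=BusUpgr  M[L0]=35
step 27: P3: load  L1  ⟶  SIIS  (L1)  txn=BusRd+Flush  M[L1]=54
step 28: P2: store L1 := 67  ⟶  IIMI  (L1)  txn=BusRdX  M[L1]=54
step 29: P0: load  L0  ⟶  MIII  (L0)  txn=∅  M[L0]=35

state = M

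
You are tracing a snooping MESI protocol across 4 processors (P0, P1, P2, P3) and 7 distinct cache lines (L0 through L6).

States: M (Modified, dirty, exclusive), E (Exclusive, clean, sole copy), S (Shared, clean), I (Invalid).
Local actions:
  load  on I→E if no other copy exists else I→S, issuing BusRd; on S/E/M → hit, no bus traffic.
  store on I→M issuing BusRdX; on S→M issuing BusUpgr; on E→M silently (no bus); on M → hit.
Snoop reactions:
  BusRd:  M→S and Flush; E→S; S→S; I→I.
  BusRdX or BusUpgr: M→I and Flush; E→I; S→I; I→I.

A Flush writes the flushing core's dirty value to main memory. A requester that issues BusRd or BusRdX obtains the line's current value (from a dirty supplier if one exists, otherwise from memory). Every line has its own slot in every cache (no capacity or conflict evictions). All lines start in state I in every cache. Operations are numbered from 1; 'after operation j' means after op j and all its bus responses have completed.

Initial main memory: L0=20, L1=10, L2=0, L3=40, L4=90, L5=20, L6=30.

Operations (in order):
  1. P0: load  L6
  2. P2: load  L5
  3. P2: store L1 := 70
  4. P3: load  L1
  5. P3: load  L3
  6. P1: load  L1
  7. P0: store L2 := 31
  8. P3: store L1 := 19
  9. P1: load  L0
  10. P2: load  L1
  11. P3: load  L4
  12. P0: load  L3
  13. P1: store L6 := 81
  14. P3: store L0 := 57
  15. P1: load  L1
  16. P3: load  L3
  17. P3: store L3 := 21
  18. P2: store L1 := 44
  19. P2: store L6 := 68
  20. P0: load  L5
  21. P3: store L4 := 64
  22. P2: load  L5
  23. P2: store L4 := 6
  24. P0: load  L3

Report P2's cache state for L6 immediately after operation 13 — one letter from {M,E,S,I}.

state = I

[1] P0: load  L6 | P0:E(30), P1:I, P2:I, P3:I | bus: BusRd
[2] P2: load  L5 | P0:I, P1:I, P2:E(20), P3:I | bus: BusRd
[3] P2: store L1 := 70 | P0:I, P1:I, P2:M(70), P3:I | bus: BusRdX
[4] P3: load  L1 | P0:I, P1:I, P2:S(70), P3:S(70) | bus: BusRd,Flush
[5] P3: load  L3 | P0:I, P1:I, P2:I, P3:E(40) | bus: BusRd
[6] P1: load  L1 | P0:I, P1:S(70), P2:S(70), P3:S(70) | bus: BusRd
[7] P0: store L2 := 31 | P0:M(31), P1:I, P2:I, P3:I | bus: BusRdX
[8] P3: store L1 := 19 | P0:I, P1:I, P2:I, P3:M(19) | bus: BusUpgr
[9] P1: load  L0 | P0:I, P1:E(20), P2:I, P3:I | bus: BusRd
[10] P2: load  L1 | P0:I, P1:I, P2:S(19), P3:S(19) | bus: BusRd,Flush
[11] P3: load  L4 | P0:I, P1:I, P2:I, P3:E(90) | bus: BusRd
[12] P0: load  L3 | P0:S(40), P1:I, P2:I, P3:S(40) | bus: BusRd
[13] P1: store L6 := 81 | P0:I, P1:M(81), P2:I, P3:I | bus: BusRdX
[14] P3: store L0 := 57 | P0:I, P1:I, P2:I, P3:M(57) | bus: BusRdX
[15] P1: load  L1 | P0:I, P1:S(19), P2:S(19), P3:S(19) | bus: BusRd
[16] P3: load  L3 | P0:S(40), P1:I, P2:I, P3:S(40) | bus: none
[17] P3: store L3 := 21 | P0:I, P1:I, P2:I, P3:M(21) | bus: BusUpgr
[18] P2: store L1 := 44 | P0:I, P1:I, P2:M(44), P3:I | bus: BusUpgr
[19] P2: store L6 := 68 | P0:I, P1:I, P2:M(68), P3:I | bus: BusRdX,Flush
[20] P0: load  L5 | P0:S(20), P1:I, P2:S(20), P3:I | bus: BusRd
[21] P3: store L4 := 64 | P0:I, P1:I, P2:I, P3:M(64) | bus: none
[22] P2: load  L5 | P0:S(20), P1:I, P2:S(20), P3:I | bus: none
[23] P2: store L4 := 6 | P0:I, P1:I, P2:M(6), P3:I | bus: BusRdX,Flush
[24] P0: load  L3 | P0:S(21), P1:I, P2:I, P3:S(21) | bus: BusRd,Flush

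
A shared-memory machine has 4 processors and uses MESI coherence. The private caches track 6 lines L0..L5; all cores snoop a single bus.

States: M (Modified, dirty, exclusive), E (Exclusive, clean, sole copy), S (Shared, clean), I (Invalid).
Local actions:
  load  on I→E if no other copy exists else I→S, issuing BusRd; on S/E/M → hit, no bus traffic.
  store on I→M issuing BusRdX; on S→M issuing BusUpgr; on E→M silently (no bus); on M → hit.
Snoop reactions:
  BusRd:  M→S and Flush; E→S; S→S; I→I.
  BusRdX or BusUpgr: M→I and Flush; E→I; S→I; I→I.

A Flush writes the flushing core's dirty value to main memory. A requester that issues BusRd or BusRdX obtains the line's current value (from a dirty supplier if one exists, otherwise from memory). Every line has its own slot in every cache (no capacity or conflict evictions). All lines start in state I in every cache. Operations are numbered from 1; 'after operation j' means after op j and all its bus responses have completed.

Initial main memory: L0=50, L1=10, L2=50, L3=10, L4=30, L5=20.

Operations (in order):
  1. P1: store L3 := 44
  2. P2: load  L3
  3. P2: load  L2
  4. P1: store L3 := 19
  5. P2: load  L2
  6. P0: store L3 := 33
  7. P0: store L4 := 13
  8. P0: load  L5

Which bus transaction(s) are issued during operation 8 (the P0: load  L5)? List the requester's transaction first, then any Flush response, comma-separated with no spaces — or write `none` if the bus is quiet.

[1] P1: store L3 := 44 | P0:I, P1:M(44), P2:I, P3:I | bus: BusRdX
[2] P2: load  L3 | P0:I, P1:S(44), P2:S(44), P3:I | bus: BusRd,Flush
[3] P2: load  L2 | P0:I, P1:I, P2:E(50), P3:I | bus: BusRd
[4] P1: store L3 := 19 | P0:I, P1:M(19), P2:I, P3:I | bus: BusUpgr
[5] P2: load  L2 | P0:I, P1:I, P2:E(50), P3:I | bus: none
[6] P0: store L3 := 33 | P0:M(33), P1:I, P2:I, P3:I | bus: BusRdX,Flush
[7] P0: store L4 := 13 | P0:M(13), P1:I, P2:I, P3:I | bus: BusRdX
[8] P0: load  L5 | P0:E(20), P1:I, P2:I, P3:I | bus: BusRd

bus = BusRd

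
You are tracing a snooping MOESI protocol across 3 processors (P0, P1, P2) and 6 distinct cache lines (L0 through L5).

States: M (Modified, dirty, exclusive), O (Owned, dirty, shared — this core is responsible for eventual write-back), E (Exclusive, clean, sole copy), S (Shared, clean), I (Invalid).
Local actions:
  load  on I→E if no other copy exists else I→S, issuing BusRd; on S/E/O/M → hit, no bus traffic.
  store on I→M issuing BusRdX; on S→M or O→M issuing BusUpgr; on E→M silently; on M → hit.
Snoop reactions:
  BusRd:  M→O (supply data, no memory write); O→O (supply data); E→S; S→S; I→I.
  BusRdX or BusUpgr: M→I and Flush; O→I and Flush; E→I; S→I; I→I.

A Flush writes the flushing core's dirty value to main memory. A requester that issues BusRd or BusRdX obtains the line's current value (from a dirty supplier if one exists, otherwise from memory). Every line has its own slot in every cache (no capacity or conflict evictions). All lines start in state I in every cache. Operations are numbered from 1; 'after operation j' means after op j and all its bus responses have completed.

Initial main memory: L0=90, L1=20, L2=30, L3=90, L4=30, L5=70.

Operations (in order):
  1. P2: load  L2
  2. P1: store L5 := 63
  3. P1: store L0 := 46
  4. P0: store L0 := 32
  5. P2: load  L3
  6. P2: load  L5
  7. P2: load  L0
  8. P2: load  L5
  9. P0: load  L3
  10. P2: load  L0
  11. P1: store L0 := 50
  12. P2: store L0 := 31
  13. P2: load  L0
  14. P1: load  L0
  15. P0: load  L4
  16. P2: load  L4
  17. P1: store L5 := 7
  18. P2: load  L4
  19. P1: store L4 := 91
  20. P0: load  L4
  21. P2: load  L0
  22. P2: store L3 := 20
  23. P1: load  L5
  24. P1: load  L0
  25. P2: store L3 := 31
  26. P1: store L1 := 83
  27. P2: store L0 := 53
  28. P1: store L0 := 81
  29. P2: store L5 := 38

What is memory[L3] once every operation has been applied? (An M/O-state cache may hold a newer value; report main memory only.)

  op1 P2: load  L2 → I/I/E on L2; bus BusRd; mem=30
  op2 P1: store L5 := 63 → I/M/I on L5; bus BusRdX; mem=70
  op3 P1: store L0 := 46 → I/M/I on L0; bus BusRdX; mem=90
  op4 P0: store L0 := 32 → M/I/I on L0; bus BusRdX Flush; mem=46
  op5 P2: load  L3 → I/I/E on L3; bus BusRd; mem=90
  op6 P2: load  L5 → I/O/S on L5; bus BusRd; mem=70
  op7 P2: load  L0 → O/I/S on L0; bus BusRd; mem=46
  op8 P2: load  L5 → I/O/S on L5; bus (none); mem=70
  op9 P0: load  L3 → S/I/S on L3; bus BusRd; mem=90
  op10 P2: load  L0 → O/I/S on L0; bus (none); mem=46
  op11 P1: store L0 := 50 → I/M/I on L0; bus BusRdX Flush; mem=32
  op12 P2: store L0 := 31 → I/I/M on L0; bus BusRdX Flush; mem=50
  op13 P2: load  L0 → I/I/M on L0; bus (none); mem=50
  op14 P1: load  L0 → I/S/O on L0; bus BusRd; mem=50
  op15 P0: load  L4 → E/I/I on L4; bus BusRd; mem=30
  op16 P2: load  L4 → S/I/S on L4; bus BusRd; mem=30
  op17 P1: store L5 := 7 → I/M/I on L5; bus BusUpgr; mem=70
  op18 P2: load  L4 → S/I/S on L4; bus (none); mem=30
  op19 P1: store L4 := 91 → I/M/I on L4; bus BusRdX; mem=30
  op20 P0: load  L4 → S/O/I on L4; bus BusRd; mem=30
  op21 P2: load  L0 → I/S/O on L0; bus (none); mem=50
  op22 P2: store L3 := 20 → I/I/M on L3; bus BusUpgr; mem=90
  op23 P1: load  L5 → I/M/I on L5; bus (none); mem=70
  op24 P1: load  L0 → I/S/O on L0; bus (none); mem=50
  op25 P2: store L3 := 31 → I/I/M on L3; bus (none); mem=90
  op26 P1: store L1 := 83 → I/M/I on L1; bus BusRdX; mem=20
  op27 P2: store L0 := 53 → I/I/M on L0; bus BusUpgr; mem=50
  op28 P1: store L0 := 81 → I/M/I on L0; bus BusRdX Flush; mem=53
  op29 P2: store L5 := 38 → I/I/M on L5; bus BusRdX Flush; mem=7

memory[L3] = 90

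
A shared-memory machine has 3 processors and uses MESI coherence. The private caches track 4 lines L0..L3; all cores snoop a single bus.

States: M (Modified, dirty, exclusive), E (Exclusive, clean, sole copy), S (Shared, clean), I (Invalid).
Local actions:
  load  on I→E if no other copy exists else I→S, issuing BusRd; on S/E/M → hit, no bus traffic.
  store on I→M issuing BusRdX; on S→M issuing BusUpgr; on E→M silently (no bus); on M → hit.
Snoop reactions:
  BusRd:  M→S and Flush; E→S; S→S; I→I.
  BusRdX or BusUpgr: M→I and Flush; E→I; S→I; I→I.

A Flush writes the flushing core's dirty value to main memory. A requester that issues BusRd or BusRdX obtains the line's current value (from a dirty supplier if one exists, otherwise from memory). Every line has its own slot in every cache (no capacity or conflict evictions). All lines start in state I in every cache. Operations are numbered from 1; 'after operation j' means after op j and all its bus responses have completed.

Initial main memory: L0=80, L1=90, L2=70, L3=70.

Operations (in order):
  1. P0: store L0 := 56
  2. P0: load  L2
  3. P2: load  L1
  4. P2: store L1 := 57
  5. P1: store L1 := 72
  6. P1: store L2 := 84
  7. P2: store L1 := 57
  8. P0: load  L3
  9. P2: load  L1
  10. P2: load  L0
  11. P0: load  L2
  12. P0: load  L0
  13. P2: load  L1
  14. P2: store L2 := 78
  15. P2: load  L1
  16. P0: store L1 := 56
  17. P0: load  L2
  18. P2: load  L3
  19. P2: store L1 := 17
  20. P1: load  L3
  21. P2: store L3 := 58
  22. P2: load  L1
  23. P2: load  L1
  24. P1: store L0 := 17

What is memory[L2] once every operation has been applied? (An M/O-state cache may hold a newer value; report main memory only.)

step 1: P0: store L0 := 56  ⟶  MII  (L0)  txn=BusRdX  M[L0]=80
step 2: P0: load  L2  ⟶  EII  (L2)  txn=BusRd  M[L2]=70
step 3: P2: load  L1  ⟶  IIE  (L1)  txn=BusRd  M[L1]=90
step 4: P2: store L1 := 57  ⟶  IIM  (L1)  txn=∅  M[L1]=90
step 5: P1: store L1 := 72  ⟶  IMI  (L1)  txn=BusRdX+Flush  M[L1]=57
step 6: P1: store L2 := 84  ⟶  IMI  (L2)  txn=BusRdX  M[L2]=70
step 7: P2: store L1 := 57  ⟶  IIM  (L1)  txn=BusRdX+Flush  M[L1]=72
step 8: P0: load  L3  ⟶  EII  (L3)  txn=BusRd  M[L3]=70
step 9: P2: load  L1  ⟶  IIM  (L1)  txn=∅  M[L1]=72
step 10: P2: load  L0  ⟶  SIS  (L0)  txn=BusRd+Flush  M[L0]=56
step 11: P0: load  L2  ⟶  SSI  (L2)  txn=BusRd+Flush  M[L2]=84
step 12: P0: load  L0  ⟶  SIS  (L0)  txn=∅  M[L0]=56
step 13: P2: load  L1  ⟶  IIM  (L1)  txn=∅  M[L1]=72
step 14: P2: store L2 := 78  ⟶  IIM  (L2)  txn=BusRdX  M[L2]=84
step 15: P2: load  L1  ⟶  IIM  (L1)  txn=∅  M[L1]=72
step 16: P0: store L1 := 56  ⟶  MII  (L1)  txn=BusRdX+Flush  M[L1]=57
step 17: P0: load  L2  ⟶  SIS  (L2)  txn=BusRd+Flush  M[L2]=78
step 18: P2: load  L3  ⟶  SIS  (L3)  txn=BusRd  M[L3]=70
step 19: P2: store L1 := 17  ⟶  IIM  (L1)  txn=BusRdX+Flush  M[L1]=56
step 20: P1: load  L3  ⟶  SSS  (L3)  txn=BusRd  M[L3]=70
step 21: P2: store L3 := 58  ⟶  IIM  (L3)  txn=BusUpgr  M[L3]=70
step 22: P2: load  L1  ⟶  IIM  (L1)  txn=∅  M[L1]=56
step 23: P2: load  L1  ⟶  IIM  (L1)  txn=∅  M[L1]=56
step 24: P1: store L0 := 17  ⟶  IMI  (L0)  txn=BusRdX  M[L0]=56

memory[L2] = 78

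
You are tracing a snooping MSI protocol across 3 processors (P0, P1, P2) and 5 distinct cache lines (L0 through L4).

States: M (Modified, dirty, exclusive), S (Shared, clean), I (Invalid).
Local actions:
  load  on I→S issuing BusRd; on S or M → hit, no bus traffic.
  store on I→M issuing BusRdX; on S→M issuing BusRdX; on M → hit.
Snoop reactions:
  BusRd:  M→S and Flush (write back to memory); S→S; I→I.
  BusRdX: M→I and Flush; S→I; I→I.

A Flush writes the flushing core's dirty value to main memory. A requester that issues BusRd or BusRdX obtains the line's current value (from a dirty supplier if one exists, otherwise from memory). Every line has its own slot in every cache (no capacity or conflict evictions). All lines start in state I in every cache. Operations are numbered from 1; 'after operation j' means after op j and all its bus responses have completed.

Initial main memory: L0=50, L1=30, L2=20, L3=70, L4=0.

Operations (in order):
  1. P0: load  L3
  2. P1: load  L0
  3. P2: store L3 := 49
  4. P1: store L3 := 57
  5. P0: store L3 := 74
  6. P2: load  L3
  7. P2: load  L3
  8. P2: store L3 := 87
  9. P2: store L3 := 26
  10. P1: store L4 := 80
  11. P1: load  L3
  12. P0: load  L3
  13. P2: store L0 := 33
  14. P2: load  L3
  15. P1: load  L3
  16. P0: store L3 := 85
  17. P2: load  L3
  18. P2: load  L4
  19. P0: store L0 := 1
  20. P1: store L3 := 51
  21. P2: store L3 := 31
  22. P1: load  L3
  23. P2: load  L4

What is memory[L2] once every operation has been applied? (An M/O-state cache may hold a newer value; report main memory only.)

step 1: P0: load  L3  ⟶  SII  (L3)  txn=BusRd  M[L3]=70
step 2: P1: load  L0  ⟶  ISI  (L0)  txn=BusRd  M[L0]=50
step 3: P2: store L3 := 49  ⟶  IIM  (L3)  txn=BusRdX  M[L3]=70
step 4: P1: store L3 := 57  ⟶  IMI  (L3)  txn=BusRdX+Flush  M[L3]=49
step 5: P0: store L3 := 74  ⟶  MII  (L3)  txn=BusRdX+Flush  M[L3]=57
step 6: P2: load  L3  ⟶  SIS  (L3)  txn=BusRd+Flush  M[L3]=74
step 7: P2: load  L3  ⟶  SIS  (L3)  txn=∅  M[L3]=74
step 8: P2: store L3 := 87  ⟶  IIM  (L3)  txn=BusRdX  M[L3]=74
step 9: P2: store L3 := 26  ⟶  IIM  (L3)  txn=∅  M[L3]=74
step 10: P1: store L4 := 80  ⟶  IMI  (L4)  txn=BusRdX  M[L4]=0
step 11: P1: load  L3  ⟶  ISS  (L3)  txn=BusRd+Flush  M[L3]=26
step 12: P0: load  L3  ⟶  SSS  (L3)  txn=BusRd  M[L3]=26
step 13: P2: store L0 := 33  ⟶  IIM  (L0)  txn=BusRdX  M[L0]=50
step 14: P2: load  L3  ⟶  SSS  (L3)  txn=∅  M[L3]=26
step 15: P1: load  L3  ⟶  SSS  (L3)  txn=∅  M[L3]=26
step 16: P0: store L3 := 85  ⟶  MII  (L3)  txn=BusRdX  M[L3]=26
step 17: P2: load  L3  ⟶  SIS  (L3)  txn=BusRd+Flush  M[L3]=85
step 18: P2: load  L4  ⟶  ISS  (L4)  txn=BusRd+Flush  M[L4]=80
step 19: P0: store L0 := 1  ⟶  MII  (L0)  txn=BusRdX+Flush  M[L0]=33
step 20: P1: store L3 := 51  ⟶  IMI  (L3)  txn=BusRdX  M[L3]=85
step 21: P2: store L3 := 31  ⟶  IIM  (L3)  txn=BusRdX+Flush  M[L3]=51
step 22: P1: load  L3  ⟶  ISS  (L3)  txn=BusRd+Flush  M[L3]=31
step 23: P2: load  L4  ⟶  ISS  (L4)  txn=∅  M[L4]=80

memory[L2] = 20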